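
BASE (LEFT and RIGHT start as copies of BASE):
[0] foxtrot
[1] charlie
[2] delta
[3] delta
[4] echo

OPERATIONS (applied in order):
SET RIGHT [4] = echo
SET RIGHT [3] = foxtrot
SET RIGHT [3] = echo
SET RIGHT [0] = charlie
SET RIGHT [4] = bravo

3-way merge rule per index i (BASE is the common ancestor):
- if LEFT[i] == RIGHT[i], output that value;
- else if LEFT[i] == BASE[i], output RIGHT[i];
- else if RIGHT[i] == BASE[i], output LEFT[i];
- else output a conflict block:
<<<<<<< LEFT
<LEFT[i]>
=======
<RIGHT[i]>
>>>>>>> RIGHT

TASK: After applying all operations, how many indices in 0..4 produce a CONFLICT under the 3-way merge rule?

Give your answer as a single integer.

Answer: 0

Derivation:
Final LEFT:  [foxtrot, charlie, delta, delta, echo]
Final RIGHT: [charlie, charlie, delta, echo, bravo]
i=0: L=foxtrot=BASE, R=charlie -> take RIGHT -> charlie
i=1: L=charlie R=charlie -> agree -> charlie
i=2: L=delta R=delta -> agree -> delta
i=3: L=delta=BASE, R=echo -> take RIGHT -> echo
i=4: L=echo=BASE, R=bravo -> take RIGHT -> bravo
Conflict count: 0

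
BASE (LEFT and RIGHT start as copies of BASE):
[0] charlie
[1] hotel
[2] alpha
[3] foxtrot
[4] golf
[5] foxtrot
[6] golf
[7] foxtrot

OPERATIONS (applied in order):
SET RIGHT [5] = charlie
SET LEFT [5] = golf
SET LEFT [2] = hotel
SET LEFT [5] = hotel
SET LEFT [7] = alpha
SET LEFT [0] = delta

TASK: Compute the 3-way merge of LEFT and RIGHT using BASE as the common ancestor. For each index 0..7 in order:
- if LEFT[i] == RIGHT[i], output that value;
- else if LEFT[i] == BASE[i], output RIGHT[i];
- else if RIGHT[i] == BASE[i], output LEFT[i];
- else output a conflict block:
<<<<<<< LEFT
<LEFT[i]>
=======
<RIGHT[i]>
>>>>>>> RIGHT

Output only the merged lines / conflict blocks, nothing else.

Final LEFT:  [delta, hotel, hotel, foxtrot, golf, hotel, golf, alpha]
Final RIGHT: [charlie, hotel, alpha, foxtrot, golf, charlie, golf, foxtrot]
i=0: L=delta, R=charlie=BASE -> take LEFT -> delta
i=1: L=hotel R=hotel -> agree -> hotel
i=2: L=hotel, R=alpha=BASE -> take LEFT -> hotel
i=3: L=foxtrot R=foxtrot -> agree -> foxtrot
i=4: L=golf R=golf -> agree -> golf
i=5: BASE=foxtrot L=hotel R=charlie all differ -> CONFLICT
i=6: L=golf R=golf -> agree -> golf
i=7: L=alpha, R=foxtrot=BASE -> take LEFT -> alpha

Answer: delta
hotel
hotel
foxtrot
golf
<<<<<<< LEFT
hotel
=======
charlie
>>>>>>> RIGHT
golf
alpha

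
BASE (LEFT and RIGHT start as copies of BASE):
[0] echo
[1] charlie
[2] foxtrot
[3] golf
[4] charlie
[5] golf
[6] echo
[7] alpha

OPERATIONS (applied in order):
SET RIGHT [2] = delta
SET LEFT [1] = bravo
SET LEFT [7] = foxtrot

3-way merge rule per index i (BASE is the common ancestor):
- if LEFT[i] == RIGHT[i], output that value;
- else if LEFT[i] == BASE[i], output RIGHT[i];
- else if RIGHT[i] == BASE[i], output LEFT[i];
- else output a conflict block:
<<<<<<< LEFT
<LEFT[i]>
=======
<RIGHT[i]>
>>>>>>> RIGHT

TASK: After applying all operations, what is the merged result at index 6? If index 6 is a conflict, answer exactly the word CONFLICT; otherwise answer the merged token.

Final LEFT:  [echo, bravo, foxtrot, golf, charlie, golf, echo, foxtrot]
Final RIGHT: [echo, charlie, delta, golf, charlie, golf, echo, alpha]
i=0: L=echo R=echo -> agree -> echo
i=1: L=bravo, R=charlie=BASE -> take LEFT -> bravo
i=2: L=foxtrot=BASE, R=delta -> take RIGHT -> delta
i=3: L=golf R=golf -> agree -> golf
i=4: L=charlie R=charlie -> agree -> charlie
i=5: L=golf R=golf -> agree -> golf
i=6: L=echo R=echo -> agree -> echo
i=7: L=foxtrot, R=alpha=BASE -> take LEFT -> foxtrot
Index 6 -> echo

Answer: echo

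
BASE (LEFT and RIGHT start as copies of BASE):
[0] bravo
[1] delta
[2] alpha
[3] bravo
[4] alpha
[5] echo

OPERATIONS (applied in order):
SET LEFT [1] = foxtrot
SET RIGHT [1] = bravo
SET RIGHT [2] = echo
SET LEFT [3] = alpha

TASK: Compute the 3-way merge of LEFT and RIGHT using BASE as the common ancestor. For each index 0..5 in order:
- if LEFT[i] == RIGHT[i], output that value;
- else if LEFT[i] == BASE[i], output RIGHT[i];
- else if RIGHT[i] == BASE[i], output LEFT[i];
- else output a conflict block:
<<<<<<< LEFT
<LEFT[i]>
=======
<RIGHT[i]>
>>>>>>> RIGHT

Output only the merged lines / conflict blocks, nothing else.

Final LEFT:  [bravo, foxtrot, alpha, alpha, alpha, echo]
Final RIGHT: [bravo, bravo, echo, bravo, alpha, echo]
i=0: L=bravo R=bravo -> agree -> bravo
i=1: BASE=delta L=foxtrot R=bravo all differ -> CONFLICT
i=2: L=alpha=BASE, R=echo -> take RIGHT -> echo
i=3: L=alpha, R=bravo=BASE -> take LEFT -> alpha
i=4: L=alpha R=alpha -> agree -> alpha
i=5: L=echo R=echo -> agree -> echo

Answer: bravo
<<<<<<< LEFT
foxtrot
=======
bravo
>>>>>>> RIGHT
echo
alpha
alpha
echo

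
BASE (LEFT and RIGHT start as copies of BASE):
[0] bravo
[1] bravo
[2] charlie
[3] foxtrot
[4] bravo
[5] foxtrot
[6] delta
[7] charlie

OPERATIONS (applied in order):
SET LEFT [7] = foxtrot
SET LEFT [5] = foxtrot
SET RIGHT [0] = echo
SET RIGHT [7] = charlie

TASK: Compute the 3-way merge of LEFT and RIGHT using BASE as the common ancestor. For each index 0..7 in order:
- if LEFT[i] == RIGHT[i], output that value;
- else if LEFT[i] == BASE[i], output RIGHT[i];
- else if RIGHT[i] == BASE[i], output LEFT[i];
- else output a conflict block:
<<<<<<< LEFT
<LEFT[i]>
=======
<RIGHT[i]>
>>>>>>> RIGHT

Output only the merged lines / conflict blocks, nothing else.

Final LEFT:  [bravo, bravo, charlie, foxtrot, bravo, foxtrot, delta, foxtrot]
Final RIGHT: [echo, bravo, charlie, foxtrot, bravo, foxtrot, delta, charlie]
i=0: L=bravo=BASE, R=echo -> take RIGHT -> echo
i=1: L=bravo R=bravo -> agree -> bravo
i=2: L=charlie R=charlie -> agree -> charlie
i=3: L=foxtrot R=foxtrot -> agree -> foxtrot
i=4: L=bravo R=bravo -> agree -> bravo
i=5: L=foxtrot R=foxtrot -> agree -> foxtrot
i=6: L=delta R=delta -> agree -> delta
i=7: L=foxtrot, R=charlie=BASE -> take LEFT -> foxtrot

Answer: echo
bravo
charlie
foxtrot
bravo
foxtrot
delta
foxtrot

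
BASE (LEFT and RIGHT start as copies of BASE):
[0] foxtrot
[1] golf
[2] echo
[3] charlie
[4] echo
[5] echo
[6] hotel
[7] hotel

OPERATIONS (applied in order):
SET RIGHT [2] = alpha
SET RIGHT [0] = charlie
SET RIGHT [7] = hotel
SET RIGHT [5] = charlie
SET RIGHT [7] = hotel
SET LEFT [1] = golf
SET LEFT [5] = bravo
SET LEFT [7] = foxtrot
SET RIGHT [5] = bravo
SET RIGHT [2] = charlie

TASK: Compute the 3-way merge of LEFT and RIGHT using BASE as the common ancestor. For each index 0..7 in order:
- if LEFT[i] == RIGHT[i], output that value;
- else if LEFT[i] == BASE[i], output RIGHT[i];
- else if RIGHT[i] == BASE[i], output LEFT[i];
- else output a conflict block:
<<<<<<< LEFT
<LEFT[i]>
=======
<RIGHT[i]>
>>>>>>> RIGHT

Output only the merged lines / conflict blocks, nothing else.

Final LEFT:  [foxtrot, golf, echo, charlie, echo, bravo, hotel, foxtrot]
Final RIGHT: [charlie, golf, charlie, charlie, echo, bravo, hotel, hotel]
i=0: L=foxtrot=BASE, R=charlie -> take RIGHT -> charlie
i=1: L=golf R=golf -> agree -> golf
i=2: L=echo=BASE, R=charlie -> take RIGHT -> charlie
i=3: L=charlie R=charlie -> agree -> charlie
i=4: L=echo R=echo -> agree -> echo
i=5: L=bravo R=bravo -> agree -> bravo
i=6: L=hotel R=hotel -> agree -> hotel
i=7: L=foxtrot, R=hotel=BASE -> take LEFT -> foxtrot

Answer: charlie
golf
charlie
charlie
echo
bravo
hotel
foxtrot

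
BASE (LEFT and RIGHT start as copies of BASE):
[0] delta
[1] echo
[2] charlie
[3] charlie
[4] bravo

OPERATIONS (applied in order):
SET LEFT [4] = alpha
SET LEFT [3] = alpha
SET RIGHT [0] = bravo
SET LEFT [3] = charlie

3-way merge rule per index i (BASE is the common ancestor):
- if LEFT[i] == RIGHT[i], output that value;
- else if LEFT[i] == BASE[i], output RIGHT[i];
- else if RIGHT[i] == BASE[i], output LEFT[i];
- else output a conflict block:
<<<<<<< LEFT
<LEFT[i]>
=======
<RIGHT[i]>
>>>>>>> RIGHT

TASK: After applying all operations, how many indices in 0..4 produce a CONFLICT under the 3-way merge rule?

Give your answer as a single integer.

Final LEFT:  [delta, echo, charlie, charlie, alpha]
Final RIGHT: [bravo, echo, charlie, charlie, bravo]
i=0: L=delta=BASE, R=bravo -> take RIGHT -> bravo
i=1: L=echo R=echo -> agree -> echo
i=2: L=charlie R=charlie -> agree -> charlie
i=3: L=charlie R=charlie -> agree -> charlie
i=4: L=alpha, R=bravo=BASE -> take LEFT -> alpha
Conflict count: 0

Answer: 0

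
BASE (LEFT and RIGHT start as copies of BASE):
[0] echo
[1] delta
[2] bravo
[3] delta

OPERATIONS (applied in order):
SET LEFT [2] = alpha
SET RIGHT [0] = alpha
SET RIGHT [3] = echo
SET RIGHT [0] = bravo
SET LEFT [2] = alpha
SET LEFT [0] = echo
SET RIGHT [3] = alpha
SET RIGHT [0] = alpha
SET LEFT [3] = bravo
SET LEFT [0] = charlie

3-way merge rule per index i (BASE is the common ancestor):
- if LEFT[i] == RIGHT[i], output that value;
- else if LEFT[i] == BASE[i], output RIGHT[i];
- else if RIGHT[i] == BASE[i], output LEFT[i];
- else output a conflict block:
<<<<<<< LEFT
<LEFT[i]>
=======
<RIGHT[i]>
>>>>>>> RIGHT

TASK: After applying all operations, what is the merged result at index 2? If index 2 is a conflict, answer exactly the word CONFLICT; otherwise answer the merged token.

Answer: alpha

Derivation:
Final LEFT:  [charlie, delta, alpha, bravo]
Final RIGHT: [alpha, delta, bravo, alpha]
i=0: BASE=echo L=charlie R=alpha all differ -> CONFLICT
i=1: L=delta R=delta -> agree -> delta
i=2: L=alpha, R=bravo=BASE -> take LEFT -> alpha
i=3: BASE=delta L=bravo R=alpha all differ -> CONFLICT
Index 2 -> alpha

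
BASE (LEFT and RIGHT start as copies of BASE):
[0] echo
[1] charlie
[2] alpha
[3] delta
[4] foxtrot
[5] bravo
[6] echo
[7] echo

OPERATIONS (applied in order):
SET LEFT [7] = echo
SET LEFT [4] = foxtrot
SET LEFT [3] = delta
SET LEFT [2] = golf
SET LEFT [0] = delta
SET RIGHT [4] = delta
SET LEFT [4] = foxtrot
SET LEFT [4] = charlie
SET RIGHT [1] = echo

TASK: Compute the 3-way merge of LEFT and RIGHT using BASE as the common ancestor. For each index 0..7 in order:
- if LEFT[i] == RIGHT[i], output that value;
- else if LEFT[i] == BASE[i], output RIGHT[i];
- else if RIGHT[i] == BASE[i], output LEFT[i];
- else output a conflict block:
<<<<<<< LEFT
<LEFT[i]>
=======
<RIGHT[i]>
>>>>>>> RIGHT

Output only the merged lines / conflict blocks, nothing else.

Final LEFT:  [delta, charlie, golf, delta, charlie, bravo, echo, echo]
Final RIGHT: [echo, echo, alpha, delta, delta, bravo, echo, echo]
i=0: L=delta, R=echo=BASE -> take LEFT -> delta
i=1: L=charlie=BASE, R=echo -> take RIGHT -> echo
i=2: L=golf, R=alpha=BASE -> take LEFT -> golf
i=3: L=delta R=delta -> agree -> delta
i=4: BASE=foxtrot L=charlie R=delta all differ -> CONFLICT
i=5: L=bravo R=bravo -> agree -> bravo
i=6: L=echo R=echo -> agree -> echo
i=7: L=echo R=echo -> agree -> echo

Answer: delta
echo
golf
delta
<<<<<<< LEFT
charlie
=======
delta
>>>>>>> RIGHT
bravo
echo
echo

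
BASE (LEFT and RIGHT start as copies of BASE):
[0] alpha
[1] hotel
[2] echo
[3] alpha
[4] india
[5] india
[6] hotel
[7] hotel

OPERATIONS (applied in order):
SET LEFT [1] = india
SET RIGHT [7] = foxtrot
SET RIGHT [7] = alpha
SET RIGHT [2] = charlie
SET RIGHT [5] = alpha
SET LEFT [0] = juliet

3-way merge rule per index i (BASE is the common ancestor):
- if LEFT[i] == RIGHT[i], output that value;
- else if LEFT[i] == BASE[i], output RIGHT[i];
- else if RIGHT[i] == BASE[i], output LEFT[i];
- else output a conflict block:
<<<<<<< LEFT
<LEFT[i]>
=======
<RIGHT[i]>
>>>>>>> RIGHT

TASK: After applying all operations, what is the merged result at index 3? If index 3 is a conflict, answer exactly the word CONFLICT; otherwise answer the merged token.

Answer: alpha

Derivation:
Final LEFT:  [juliet, india, echo, alpha, india, india, hotel, hotel]
Final RIGHT: [alpha, hotel, charlie, alpha, india, alpha, hotel, alpha]
i=0: L=juliet, R=alpha=BASE -> take LEFT -> juliet
i=1: L=india, R=hotel=BASE -> take LEFT -> india
i=2: L=echo=BASE, R=charlie -> take RIGHT -> charlie
i=3: L=alpha R=alpha -> agree -> alpha
i=4: L=india R=india -> agree -> india
i=5: L=india=BASE, R=alpha -> take RIGHT -> alpha
i=6: L=hotel R=hotel -> agree -> hotel
i=7: L=hotel=BASE, R=alpha -> take RIGHT -> alpha
Index 3 -> alpha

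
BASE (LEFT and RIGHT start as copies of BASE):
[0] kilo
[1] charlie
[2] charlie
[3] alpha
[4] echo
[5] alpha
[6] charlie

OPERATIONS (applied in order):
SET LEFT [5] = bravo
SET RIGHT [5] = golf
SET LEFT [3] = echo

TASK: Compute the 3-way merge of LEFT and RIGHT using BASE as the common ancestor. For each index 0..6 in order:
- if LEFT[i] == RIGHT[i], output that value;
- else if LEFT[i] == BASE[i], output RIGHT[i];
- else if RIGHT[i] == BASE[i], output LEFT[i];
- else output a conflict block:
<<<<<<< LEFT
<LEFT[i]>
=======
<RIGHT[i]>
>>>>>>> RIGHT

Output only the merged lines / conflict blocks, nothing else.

Final LEFT:  [kilo, charlie, charlie, echo, echo, bravo, charlie]
Final RIGHT: [kilo, charlie, charlie, alpha, echo, golf, charlie]
i=0: L=kilo R=kilo -> agree -> kilo
i=1: L=charlie R=charlie -> agree -> charlie
i=2: L=charlie R=charlie -> agree -> charlie
i=3: L=echo, R=alpha=BASE -> take LEFT -> echo
i=4: L=echo R=echo -> agree -> echo
i=5: BASE=alpha L=bravo R=golf all differ -> CONFLICT
i=6: L=charlie R=charlie -> agree -> charlie

Answer: kilo
charlie
charlie
echo
echo
<<<<<<< LEFT
bravo
=======
golf
>>>>>>> RIGHT
charlie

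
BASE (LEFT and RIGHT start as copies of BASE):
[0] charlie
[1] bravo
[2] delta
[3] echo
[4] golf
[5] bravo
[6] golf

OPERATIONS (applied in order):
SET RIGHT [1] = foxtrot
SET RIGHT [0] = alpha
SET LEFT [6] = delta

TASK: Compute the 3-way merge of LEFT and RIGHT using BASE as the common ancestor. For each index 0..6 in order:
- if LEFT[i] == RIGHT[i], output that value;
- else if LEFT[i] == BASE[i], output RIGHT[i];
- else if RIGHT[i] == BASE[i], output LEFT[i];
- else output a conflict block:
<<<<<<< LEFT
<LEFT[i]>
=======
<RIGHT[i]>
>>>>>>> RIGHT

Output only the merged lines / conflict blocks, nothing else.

Final LEFT:  [charlie, bravo, delta, echo, golf, bravo, delta]
Final RIGHT: [alpha, foxtrot, delta, echo, golf, bravo, golf]
i=0: L=charlie=BASE, R=alpha -> take RIGHT -> alpha
i=1: L=bravo=BASE, R=foxtrot -> take RIGHT -> foxtrot
i=2: L=delta R=delta -> agree -> delta
i=3: L=echo R=echo -> agree -> echo
i=4: L=golf R=golf -> agree -> golf
i=5: L=bravo R=bravo -> agree -> bravo
i=6: L=delta, R=golf=BASE -> take LEFT -> delta

Answer: alpha
foxtrot
delta
echo
golf
bravo
delta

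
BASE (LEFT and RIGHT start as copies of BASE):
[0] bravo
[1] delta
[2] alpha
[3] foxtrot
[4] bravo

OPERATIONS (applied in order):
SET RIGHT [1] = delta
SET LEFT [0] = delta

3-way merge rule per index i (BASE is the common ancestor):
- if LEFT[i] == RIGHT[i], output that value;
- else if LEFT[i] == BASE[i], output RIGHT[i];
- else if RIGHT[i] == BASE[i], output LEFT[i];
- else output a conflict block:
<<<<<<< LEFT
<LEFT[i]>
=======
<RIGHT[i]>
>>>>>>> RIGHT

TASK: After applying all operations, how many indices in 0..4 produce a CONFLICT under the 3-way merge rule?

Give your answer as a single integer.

Answer: 0

Derivation:
Final LEFT:  [delta, delta, alpha, foxtrot, bravo]
Final RIGHT: [bravo, delta, alpha, foxtrot, bravo]
i=0: L=delta, R=bravo=BASE -> take LEFT -> delta
i=1: L=delta R=delta -> agree -> delta
i=2: L=alpha R=alpha -> agree -> alpha
i=3: L=foxtrot R=foxtrot -> agree -> foxtrot
i=4: L=bravo R=bravo -> agree -> bravo
Conflict count: 0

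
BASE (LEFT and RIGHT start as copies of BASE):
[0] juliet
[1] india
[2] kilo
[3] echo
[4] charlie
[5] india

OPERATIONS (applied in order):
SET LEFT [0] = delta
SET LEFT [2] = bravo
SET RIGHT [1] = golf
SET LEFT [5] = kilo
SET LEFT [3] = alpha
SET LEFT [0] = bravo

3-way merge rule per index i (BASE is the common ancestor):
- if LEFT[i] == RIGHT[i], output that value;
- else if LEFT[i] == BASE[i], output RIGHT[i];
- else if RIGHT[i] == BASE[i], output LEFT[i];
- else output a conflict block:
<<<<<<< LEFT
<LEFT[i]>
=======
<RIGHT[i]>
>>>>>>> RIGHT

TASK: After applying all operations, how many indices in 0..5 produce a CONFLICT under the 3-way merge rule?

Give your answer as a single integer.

Answer: 0

Derivation:
Final LEFT:  [bravo, india, bravo, alpha, charlie, kilo]
Final RIGHT: [juliet, golf, kilo, echo, charlie, india]
i=0: L=bravo, R=juliet=BASE -> take LEFT -> bravo
i=1: L=india=BASE, R=golf -> take RIGHT -> golf
i=2: L=bravo, R=kilo=BASE -> take LEFT -> bravo
i=3: L=alpha, R=echo=BASE -> take LEFT -> alpha
i=4: L=charlie R=charlie -> agree -> charlie
i=5: L=kilo, R=india=BASE -> take LEFT -> kilo
Conflict count: 0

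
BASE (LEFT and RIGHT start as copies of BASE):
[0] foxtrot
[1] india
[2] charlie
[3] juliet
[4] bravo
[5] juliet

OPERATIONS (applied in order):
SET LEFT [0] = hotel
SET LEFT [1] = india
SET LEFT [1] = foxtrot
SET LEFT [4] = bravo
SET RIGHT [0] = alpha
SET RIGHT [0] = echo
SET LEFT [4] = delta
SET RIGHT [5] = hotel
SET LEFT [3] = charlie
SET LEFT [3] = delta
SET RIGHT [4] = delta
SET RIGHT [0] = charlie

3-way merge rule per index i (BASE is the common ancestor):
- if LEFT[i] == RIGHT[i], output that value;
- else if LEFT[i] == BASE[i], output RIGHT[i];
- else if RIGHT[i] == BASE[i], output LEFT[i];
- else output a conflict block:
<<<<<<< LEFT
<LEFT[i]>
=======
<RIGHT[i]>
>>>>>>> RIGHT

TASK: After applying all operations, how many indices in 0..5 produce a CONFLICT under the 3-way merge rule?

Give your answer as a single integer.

Final LEFT:  [hotel, foxtrot, charlie, delta, delta, juliet]
Final RIGHT: [charlie, india, charlie, juliet, delta, hotel]
i=0: BASE=foxtrot L=hotel R=charlie all differ -> CONFLICT
i=1: L=foxtrot, R=india=BASE -> take LEFT -> foxtrot
i=2: L=charlie R=charlie -> agree -> charlie
i=3: L=delta, R=juliet=BASE -> take LEFT -> delta
i=4: L=delta R=delta -> agree -> delta
i=5: L=juliet=BASE, R=hotel -> take RIGHT -> hotel
Conflict count: 1

Answer: 1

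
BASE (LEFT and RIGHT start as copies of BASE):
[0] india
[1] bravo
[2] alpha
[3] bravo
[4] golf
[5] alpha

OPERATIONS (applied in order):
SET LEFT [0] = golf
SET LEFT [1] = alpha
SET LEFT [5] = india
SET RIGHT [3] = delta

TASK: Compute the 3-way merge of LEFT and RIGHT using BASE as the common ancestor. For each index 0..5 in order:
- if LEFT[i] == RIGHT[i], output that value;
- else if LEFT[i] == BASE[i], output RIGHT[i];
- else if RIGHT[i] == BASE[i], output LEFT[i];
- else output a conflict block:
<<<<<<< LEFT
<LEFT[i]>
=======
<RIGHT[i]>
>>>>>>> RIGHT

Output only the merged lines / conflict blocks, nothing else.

Answer: golf
alpha
alpha
delta
golf
india

Derivation:
Final LEFT:  [golf, alpha, alpha, bravo, golf, india]
Final RIGHT: [india, bravo, alpha, delta, golf, alpha]
i=0: L=golf, R=india=BASE -> take LEFT -> golf
i=1: L=alpha, R=bravo=BASE -> take LEFT -> alpha
i=2: L=alpha R=alpha -> agree -> alpha
i=3: L=bravo=BASE, R=delta -> take RIGHT -> delta
i=4: L=golf R=golf -> agree -> golf
i=5: L=india, R=alpha=BASE -> take LEFT -> india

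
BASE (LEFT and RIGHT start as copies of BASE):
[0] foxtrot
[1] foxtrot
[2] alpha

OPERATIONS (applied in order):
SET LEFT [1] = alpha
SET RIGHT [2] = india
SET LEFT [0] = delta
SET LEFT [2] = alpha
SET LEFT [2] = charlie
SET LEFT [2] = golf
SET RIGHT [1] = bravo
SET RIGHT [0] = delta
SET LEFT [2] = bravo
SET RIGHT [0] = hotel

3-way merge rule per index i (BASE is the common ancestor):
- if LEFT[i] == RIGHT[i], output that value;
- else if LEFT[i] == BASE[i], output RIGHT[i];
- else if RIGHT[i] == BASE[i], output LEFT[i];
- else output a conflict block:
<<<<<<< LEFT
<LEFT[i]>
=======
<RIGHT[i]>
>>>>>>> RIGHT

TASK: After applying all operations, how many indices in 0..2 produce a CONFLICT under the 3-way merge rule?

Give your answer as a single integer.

Final LEFT:  [delta, alpha, bravo]
Final RIGHT: [hotel, bravo, india]
i=0: BASE=foxtrot L=delta R=hotel all differ -> CONFLICT
i=1: BASE=foxtrot L=alpha R=bravo all differ -> CONFLICT
i=2: BASE=alpha L=bravo R=india all differ -> CONFLICT
Conflict count: 3

Answer: 3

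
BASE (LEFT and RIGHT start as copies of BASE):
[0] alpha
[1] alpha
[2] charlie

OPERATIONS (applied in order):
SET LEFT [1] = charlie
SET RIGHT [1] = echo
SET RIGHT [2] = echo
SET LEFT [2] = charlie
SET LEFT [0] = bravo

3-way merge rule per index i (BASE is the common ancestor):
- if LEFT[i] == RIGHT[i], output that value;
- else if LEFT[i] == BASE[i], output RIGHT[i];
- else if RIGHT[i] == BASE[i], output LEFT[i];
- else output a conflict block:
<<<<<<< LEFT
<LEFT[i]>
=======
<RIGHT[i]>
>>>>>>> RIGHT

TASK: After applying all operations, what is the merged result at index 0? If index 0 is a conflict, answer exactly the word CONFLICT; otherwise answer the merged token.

Final LEFT:  [bravo, charlie, charlie]
Final RIGHT: [alpha, echo, echo]
i=0: L=bravo, R=alpha=BASE -> take LEFT -> bravo
i=1: BASE=alpha L=charlie R=echo all differ -> CONFLICT
i=2: L=charlie=BASE, R=echo -> take RIGHT -> echo
Index 0 -> bravo

Answer: bravo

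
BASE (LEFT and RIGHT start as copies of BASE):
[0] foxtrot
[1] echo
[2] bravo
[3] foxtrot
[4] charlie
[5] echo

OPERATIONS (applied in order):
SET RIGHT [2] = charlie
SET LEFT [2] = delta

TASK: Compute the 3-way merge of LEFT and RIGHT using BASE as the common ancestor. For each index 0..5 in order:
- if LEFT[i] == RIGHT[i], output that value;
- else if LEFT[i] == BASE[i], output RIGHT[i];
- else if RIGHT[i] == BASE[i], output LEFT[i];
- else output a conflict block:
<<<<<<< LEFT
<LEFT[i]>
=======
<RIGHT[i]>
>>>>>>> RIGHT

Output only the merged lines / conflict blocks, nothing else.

Answer: foxtrot
echo
<<<<<<< LEFT
delta
=======
charlie
>>>>>>> RIGHT
foxtrot
charlie
echo

Derivation:
Final LEFT:  [foxtrot, echo, delta, foxtrot, charlie, echo]
Final RIGHT: [foxtrot, echo, charlie, foxtrot, charlie, echo]
i=0: L=foxtrot R=foxtrot -> agree -> foxtrot
i=1: L=echo R=echo -> agree -> echo
i=2: BASE=bravo L=delta R=charlie all differ -> CONFLICT
i=3: L=foxtrot R=foxtrot -> agree -> foxtrot
i=4: L=charlie R=charlie -> agree -> charlie
i=5: L=echo R=echo -> agree -> echo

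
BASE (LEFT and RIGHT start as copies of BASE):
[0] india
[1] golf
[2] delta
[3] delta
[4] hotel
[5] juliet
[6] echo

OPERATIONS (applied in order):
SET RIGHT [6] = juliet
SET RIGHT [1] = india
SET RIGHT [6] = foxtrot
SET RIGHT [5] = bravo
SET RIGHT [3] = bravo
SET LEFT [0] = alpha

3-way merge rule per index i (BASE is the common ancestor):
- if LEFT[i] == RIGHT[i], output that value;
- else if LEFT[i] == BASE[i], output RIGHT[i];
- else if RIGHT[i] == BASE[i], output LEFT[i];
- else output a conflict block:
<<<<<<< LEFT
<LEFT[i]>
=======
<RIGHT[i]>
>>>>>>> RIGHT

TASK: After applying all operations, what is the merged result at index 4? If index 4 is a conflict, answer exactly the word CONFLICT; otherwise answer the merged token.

Answer: hotel

Derivation:
Final LEFT:  [alpha, golf, delta, delta, hotel, juliet, echo]
Final RIGHT: [india, india, delta, bravo, hotel, bravo, foxtrot]
i=0: L=alpha, R=india=BASE -> take LEFT -> alpha
i=1: L=golf=BASE, R=india -> take RIGHT -> india
i=2: L=delta R=delta -> agree -> delta
i=3: L=delta=BASE, R=bravo -> take RIGHT -> bravo
i=4: L=hotel R=hotel -> agree -> hotel
i=5: L=juliet=BASE, R=bravo -> take RIGHT -> bravo
i=6: L=echo=BASE, R=foxtrot -> take RIGHT -> foxtrot
Index 4 -> hotel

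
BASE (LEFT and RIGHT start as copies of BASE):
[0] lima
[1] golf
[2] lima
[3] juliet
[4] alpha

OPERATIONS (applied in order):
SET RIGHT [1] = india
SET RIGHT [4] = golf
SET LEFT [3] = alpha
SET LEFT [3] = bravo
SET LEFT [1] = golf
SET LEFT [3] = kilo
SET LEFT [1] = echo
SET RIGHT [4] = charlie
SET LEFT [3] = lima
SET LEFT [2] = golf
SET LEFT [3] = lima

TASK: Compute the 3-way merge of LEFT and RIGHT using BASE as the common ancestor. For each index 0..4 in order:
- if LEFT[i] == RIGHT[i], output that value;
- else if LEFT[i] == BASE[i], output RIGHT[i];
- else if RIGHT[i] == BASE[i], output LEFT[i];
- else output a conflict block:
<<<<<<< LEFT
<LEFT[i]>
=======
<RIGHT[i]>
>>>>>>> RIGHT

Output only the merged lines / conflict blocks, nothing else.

Final LEFT:  [lima, echo, golf, lima, alpha]
Final RIGHT: [lima, india, lima, juliet, charlie]
i=0: L=lima R=lima -> agree -> lima
i=1: BASE=golf L=echo R=india all differ -> CONFLICT
i=2: L=golf, R=lima=BASE -> take LEFT -> golf
i=3: L=lima, R=juliet=BASE -> take LEFT -> lima
i=4: L=alpha=BASE, R=charlie -> take RIGHT -> charlie

Answer: lima
<<<<<<< LEFT
echo
=======
india
>>>>>>> RIGHT
golf
lima
charlie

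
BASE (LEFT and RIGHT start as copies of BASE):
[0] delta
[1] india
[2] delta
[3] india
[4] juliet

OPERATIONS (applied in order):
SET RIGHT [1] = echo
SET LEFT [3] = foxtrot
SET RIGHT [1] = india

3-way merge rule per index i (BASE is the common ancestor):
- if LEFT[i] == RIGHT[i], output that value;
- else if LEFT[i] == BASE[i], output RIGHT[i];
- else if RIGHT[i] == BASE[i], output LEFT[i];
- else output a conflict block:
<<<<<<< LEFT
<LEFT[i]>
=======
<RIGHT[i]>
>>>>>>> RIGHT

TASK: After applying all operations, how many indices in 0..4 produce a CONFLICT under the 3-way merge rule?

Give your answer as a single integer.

Answer: 0

Derivation:
Final LEFT:  [delta, india, delta, foxtrot, juliet]
Final RIGHT: [delta, india, delta, india, juliet]
i=0: L=delta R=delta -> agree -> delta
i=1: L=india R=india -> agree -> india
i=2: L=delta R=delta -> agree -> delta
i=3: L=foxtrot, R=india=BASE -> take LEFT -> foxtrot
i=4: L=juliet R=juliet -> agree -> juliet
Conflict count: 0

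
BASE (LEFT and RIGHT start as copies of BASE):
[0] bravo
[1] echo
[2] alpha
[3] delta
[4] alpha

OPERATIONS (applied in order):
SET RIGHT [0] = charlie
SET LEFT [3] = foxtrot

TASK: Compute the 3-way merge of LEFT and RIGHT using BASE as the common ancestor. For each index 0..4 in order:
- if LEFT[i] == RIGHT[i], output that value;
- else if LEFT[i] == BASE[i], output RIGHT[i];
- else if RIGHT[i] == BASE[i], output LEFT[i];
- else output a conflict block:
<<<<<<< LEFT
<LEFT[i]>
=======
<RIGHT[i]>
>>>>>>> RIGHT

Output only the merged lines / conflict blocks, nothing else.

Final LEFT:  [bravo, echo, alpha, foxtrot, alpha]
Final RIGHT: [charlie, echo, alpha, delta, alpha]
i=0: L=bravo=BASE, R=charlie -> take RIGHT -> charlie
i=1: L=echo R=echo -> agree -> echo
i=2: L=alpha R=alpha -> agree -> alpha
i=3: L=foxtrot, R=delta=BASE -> take LEFT -> foxtrot
i=4: L=alpha R=alpha -> agree -> alpha

Answer: charlie
echo
alpha
foxtrot
alpha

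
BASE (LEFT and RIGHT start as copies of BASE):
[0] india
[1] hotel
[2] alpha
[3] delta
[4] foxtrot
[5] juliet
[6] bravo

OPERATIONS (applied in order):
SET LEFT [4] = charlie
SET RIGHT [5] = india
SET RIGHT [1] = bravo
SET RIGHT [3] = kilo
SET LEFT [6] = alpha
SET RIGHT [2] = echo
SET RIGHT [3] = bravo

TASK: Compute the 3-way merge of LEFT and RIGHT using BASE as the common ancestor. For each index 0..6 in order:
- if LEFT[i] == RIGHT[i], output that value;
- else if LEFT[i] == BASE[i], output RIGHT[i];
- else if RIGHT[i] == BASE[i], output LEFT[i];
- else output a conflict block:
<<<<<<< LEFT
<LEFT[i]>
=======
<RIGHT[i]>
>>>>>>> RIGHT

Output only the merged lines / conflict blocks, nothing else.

Final LEFT:  [india, hotel, alpha, delta, charlie, juliet, alpha]
Final RIGHT: [india, bravo, echo, bravo, foxtrot, india, bravo]
i=0: L=india R=india -> agree -> india
i=1: L=hotel=BASE, R=bravo -> take RIGHT -> bravo
i=2: L=alpha=BASE, R=echo -> take RIGHT -> echo
i=3: L=delta=BASE, R=bravo -> take RIGHT -> bravo
i=4: L=charlie, R=foxtrot=BASE -> take LEFT -> charlie
i=5: L=juliet=BASE, R=india -> take RIGHT -> india
i=6: L=alpha, R=bravo=BASE -> take LEFT -> alpha

Answer: india
bravo
echo
bravo
charlie
india
alpha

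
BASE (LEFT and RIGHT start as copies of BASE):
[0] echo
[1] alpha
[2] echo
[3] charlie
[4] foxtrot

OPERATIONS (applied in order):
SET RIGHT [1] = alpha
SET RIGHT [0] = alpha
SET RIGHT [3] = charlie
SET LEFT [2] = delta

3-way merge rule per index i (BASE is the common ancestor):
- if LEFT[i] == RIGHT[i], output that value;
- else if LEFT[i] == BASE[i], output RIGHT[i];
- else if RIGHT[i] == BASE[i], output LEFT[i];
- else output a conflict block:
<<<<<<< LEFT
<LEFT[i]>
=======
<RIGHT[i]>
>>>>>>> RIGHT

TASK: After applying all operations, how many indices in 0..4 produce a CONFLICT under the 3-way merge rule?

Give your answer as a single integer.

Final LEFT:  [echo, alpha, delta, charlie, foxtrot]
Final RIGHT: [alpha, alpha, echo, charlie, foxtrot]
i=0: L=echo=BASE, R=alpha -> take RIGHT -> alpha
i=1: L=alpha R=alpha -> agree -> alpha
i=2: L=delta, R=echo=BASE -> take LEFT -> delta
i=3: L=charlie R=charlie -> agree -> charlie
i=4: L=foxtrot R=foxtrot -> agree -> foxtrot
Conflict count: 0

Answer: 0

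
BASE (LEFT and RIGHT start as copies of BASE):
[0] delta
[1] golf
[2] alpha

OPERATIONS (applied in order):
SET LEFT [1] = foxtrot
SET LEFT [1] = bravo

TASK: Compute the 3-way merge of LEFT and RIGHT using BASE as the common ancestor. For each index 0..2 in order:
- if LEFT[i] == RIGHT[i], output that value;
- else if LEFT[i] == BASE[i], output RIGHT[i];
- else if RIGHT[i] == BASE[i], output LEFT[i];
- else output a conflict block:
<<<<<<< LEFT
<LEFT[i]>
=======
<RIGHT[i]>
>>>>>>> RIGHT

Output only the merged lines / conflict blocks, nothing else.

Final LEFT:  [delta, bravo, alpha]
Final RIGHT: [delta, golf, alpha]
i=0: L=delta R=delta -> agree -> delta
i=1: L=bravo, R=golf=BASE -> take LEFT -> bravo
i=2: L=alpha R=alpha -> agree -> alpha

Answer: delta
bravo
alpha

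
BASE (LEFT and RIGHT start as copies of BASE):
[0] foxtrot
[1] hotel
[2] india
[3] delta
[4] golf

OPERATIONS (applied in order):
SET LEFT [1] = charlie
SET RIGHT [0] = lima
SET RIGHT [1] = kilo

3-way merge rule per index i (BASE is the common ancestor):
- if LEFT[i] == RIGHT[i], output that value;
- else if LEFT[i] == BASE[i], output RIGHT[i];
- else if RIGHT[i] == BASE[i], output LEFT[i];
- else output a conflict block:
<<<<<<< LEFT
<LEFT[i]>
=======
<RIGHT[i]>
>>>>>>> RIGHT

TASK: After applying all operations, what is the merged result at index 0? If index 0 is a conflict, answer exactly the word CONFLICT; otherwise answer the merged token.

Answer: lima

Derivation:
Final LEFT:  [foxtrot, charlie, india, delta, golf]
Final RIGHT: [lima, kilo, india, delta, golf]
i=0: L=foxtrot=BASE, R=lima -> take RIGHT -> lima
i=1: BASE=hotel L=charlie R=kilo all differ -> CONFLICT
i=2: L=india R=india -> agree -> india
i=3: L=delta R=delta -> agree -> delta
i=4: L=golf R=golf -> agree -> golf
Index 0 -> lima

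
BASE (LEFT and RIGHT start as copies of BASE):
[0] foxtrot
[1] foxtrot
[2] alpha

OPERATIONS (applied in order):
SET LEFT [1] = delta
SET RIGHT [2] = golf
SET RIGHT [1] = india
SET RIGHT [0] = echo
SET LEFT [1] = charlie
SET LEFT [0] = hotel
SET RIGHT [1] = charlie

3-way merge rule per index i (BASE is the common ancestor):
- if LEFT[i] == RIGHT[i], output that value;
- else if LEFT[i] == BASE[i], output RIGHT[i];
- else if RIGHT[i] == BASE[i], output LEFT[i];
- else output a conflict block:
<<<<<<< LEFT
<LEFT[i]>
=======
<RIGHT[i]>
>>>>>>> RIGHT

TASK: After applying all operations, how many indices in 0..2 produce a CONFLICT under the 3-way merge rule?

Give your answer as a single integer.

Final LEFT:  [hotel, charlie, alpha]
Final RIGHT: [echo, charlie, golf]
i=0: BASE=foxtrot L=hotel R=echo all differ -> CONFLICT
i=1: L=charlie R=charlie -> agree -> charlie
i=2: L=alpha=BASE, R=golf -> take RIGHT -> golf
Conflict count: 1

Answer: 1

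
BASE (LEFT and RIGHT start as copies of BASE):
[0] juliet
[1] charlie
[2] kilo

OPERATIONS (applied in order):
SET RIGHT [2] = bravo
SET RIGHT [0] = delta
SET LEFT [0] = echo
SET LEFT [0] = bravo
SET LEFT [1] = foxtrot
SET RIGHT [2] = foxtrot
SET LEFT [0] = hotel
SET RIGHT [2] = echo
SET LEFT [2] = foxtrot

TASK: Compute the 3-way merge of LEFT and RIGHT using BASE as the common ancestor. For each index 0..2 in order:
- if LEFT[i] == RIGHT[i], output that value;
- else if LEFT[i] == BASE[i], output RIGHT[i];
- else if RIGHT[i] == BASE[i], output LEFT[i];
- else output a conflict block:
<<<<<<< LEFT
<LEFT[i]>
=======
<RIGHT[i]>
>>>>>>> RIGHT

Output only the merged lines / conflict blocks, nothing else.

Answer: <<<<<<< LEFT
hotel
=======
delta
>>>>>>> RIGHT
foxtrot
<<<<<<< LEFT
foxtrot
=======
echo
>>>>>>> RIGHT

Derivation:
Final LEFT:  [hotel, foxtrot, foxtrot]
Final RIGHT: [delta, charlie, echo]
i=0: BASE=juliet L=hotel R=delta all differ -> CONFLICT
i=1: L=foxtrot, R=charlie=BASE -> take LEFT -> foxtrot
i=2: BASE=kilo L=foxtrot R=echo all differ -> CONFLICT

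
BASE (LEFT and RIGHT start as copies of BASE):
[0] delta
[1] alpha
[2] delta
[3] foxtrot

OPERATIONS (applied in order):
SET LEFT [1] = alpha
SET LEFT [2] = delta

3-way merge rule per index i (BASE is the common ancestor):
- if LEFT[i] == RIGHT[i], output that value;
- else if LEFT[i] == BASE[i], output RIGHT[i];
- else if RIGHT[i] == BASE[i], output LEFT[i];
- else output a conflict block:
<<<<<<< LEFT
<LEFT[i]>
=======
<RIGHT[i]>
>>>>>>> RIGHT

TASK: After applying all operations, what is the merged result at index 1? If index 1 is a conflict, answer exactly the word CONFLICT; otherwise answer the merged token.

Answer: alpha

Derivation:
Final LEFT:  [delta, alpha, delta, foxtrot]
Final RIGHT: [delta, alpha, delta, foxtrot]
i=0: L=delta R=delta -> agree -> delta
i=1: L=alpha R=alpha -> agree -> alpha
i=2: L=delta R=delta -> agree -> delta
i=3: L=foxtrot R=foxtrot -> agree -> foxtrot
Index 1 -> alpha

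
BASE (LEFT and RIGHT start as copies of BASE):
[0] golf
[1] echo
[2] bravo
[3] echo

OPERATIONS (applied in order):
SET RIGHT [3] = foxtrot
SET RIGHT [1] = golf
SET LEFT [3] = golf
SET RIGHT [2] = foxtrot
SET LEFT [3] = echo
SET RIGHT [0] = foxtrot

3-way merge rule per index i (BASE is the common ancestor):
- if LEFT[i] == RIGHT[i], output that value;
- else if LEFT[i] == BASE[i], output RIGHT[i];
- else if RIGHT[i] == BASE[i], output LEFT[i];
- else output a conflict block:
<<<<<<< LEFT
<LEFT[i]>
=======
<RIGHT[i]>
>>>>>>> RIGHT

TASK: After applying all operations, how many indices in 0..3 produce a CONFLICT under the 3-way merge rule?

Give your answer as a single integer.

Final LEFT:  [golf, echo, bravo, echo]
Final RIGHT: [foxtrot, golf, foxtrot, foxtrot]
i=0: L=golf=BASE, R=foxtrot -> take RIGHT -> foxtrot
i=1: L=echo=BASE, R=golf -> take RIGHT -> golf
i=2: L=bravo=BASE, R=foxtrot -> take RIGHT -> foxtrot
i=3: L=echo=BASE, R=foxtrot -> take RIGHT -> foxtrot
Conflict count: 0

Answer: 0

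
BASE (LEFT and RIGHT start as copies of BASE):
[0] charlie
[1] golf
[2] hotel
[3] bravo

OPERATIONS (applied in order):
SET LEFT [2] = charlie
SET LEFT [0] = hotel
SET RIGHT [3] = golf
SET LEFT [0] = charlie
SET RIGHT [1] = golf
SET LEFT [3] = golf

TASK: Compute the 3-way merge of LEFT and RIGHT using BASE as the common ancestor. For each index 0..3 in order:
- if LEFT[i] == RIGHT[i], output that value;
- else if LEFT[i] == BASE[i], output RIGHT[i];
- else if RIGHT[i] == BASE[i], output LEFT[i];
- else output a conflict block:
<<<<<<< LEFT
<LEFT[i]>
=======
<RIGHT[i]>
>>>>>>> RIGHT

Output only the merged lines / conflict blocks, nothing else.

Final LEFT:  [charlie, golf, charlie, golf]
Final RIGHT: [charlie, golf, hotel, golf]
i=0: L=charlie R=charlie -> agree -> charlie
i=1: L=golf R=golf -> agree -> golf
i=2: L=charlie, R=hotel=BASE -> take LEFT -> charlie
i=3: L=golf R=golf -> agree -> golf

Answer: charlie
golf
charlie
golf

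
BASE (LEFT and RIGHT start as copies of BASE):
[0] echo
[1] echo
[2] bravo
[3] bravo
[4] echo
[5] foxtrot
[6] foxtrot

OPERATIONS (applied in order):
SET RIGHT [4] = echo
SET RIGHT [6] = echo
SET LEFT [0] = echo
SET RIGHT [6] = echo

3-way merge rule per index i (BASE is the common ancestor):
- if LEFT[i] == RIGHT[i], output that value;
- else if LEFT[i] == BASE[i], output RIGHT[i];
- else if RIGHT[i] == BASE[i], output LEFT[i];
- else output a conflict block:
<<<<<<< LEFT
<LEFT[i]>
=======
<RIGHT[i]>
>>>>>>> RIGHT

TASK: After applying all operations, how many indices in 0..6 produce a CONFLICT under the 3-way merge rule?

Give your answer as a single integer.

Final LEFT:  [echo, echo, bravo, bravo, echo, foxtrot, foxtrot]
Final RIGHT: [echo, echo, bravo, bravo, echo, foxtrot, echo]
i=0: L=echo R=echo -> agree -> echo
i=1: L=echo R=echo -> agree -> echo
i=2: L=bravo R=bravo -> agree -> bravo
i=3: L=bravo R=bravo -> agree -> bravo
i=4: L=echo R=echo -> agree -> echo
i=5: L=foxtrot R=foxtrot -> agree -> foxtrot
i=6: L=foxtrot=BASE, R=echo -> take RIGHT -> echo
Conflict count: 0

Answer: 0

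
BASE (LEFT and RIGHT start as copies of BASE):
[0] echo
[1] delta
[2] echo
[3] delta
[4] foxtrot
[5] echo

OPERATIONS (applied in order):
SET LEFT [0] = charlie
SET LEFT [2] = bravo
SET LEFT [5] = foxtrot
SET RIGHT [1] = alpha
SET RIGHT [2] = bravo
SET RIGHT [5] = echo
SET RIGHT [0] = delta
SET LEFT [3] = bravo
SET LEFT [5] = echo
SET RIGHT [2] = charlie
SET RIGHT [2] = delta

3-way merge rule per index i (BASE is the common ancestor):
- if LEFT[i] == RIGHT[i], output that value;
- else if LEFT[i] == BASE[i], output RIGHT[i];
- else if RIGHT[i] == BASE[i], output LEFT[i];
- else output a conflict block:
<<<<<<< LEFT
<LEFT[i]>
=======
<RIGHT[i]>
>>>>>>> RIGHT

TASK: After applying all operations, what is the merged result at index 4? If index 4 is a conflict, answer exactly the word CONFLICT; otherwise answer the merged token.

Answer: foxtrot

Derivation:
Final LEFT:  [charlie, delta, bravo, bravo, foxtrot, echo]
Final RIGHT: [delta, alpha, delta, delta, foxtrot, echo]
i=0: BASE=echo L=charlie R=delta all differ -> CONFLICT
i=1: L=delta=BASE, R=alpha -> take RIGHT -> alpha
i=2: BASE=echo L=bravo R=delta all differ -> CONFLICT
i=3: L=bravo, R=delta=BASE -> take LEFT -> bravo
i=4: L=foxtrot R=foxtrot -> agree -> foxtrot
i=5: L=echo R=echo -> agree -> echo
Index 4 -> foxtrot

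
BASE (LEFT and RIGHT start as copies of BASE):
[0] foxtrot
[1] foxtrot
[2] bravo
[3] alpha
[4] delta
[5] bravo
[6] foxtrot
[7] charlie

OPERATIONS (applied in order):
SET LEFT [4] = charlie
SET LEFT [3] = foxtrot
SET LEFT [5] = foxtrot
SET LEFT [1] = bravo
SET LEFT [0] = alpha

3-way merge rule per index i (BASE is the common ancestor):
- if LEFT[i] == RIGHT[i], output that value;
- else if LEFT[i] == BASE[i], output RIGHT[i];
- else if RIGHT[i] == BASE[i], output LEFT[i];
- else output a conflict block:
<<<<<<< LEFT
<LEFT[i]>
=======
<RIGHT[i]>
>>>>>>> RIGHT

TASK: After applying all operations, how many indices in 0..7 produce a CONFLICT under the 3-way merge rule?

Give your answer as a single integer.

Answer: 0

Derivation:
Final LEFT:  [alpha, bravo, bravo, foxtrot, charlie, foxtrot, foxtrot, charlie]
Final RIGHT: [foxtrot, foxtrot, bravo, alpha, delta, bravo, foxtrot, charlie]
i=0: L=alpha, R=foxtrot=BASE -> take LEFT -> alpha
i=1: L=bravo, R=foxtrot=BASE -> take LEFT -> bravo
i=2: L=bravo R=bravo -> agree -> bravo
i=3: L=foxtrot, R=alpha=BASE -> take LEFT -> foxtrot
i=4: L=charlie, R=delta=BASE -> take LEFT -> charlie
i=5: L=foxtrot, R=bravo=BASE -> take LEFT -> foxtrot
i=6: L=foxtrot R=foxtrot -> agree -> foxtrot
i=7: L=charlie R=charlie -> agree -> charlie
Conflict count: 0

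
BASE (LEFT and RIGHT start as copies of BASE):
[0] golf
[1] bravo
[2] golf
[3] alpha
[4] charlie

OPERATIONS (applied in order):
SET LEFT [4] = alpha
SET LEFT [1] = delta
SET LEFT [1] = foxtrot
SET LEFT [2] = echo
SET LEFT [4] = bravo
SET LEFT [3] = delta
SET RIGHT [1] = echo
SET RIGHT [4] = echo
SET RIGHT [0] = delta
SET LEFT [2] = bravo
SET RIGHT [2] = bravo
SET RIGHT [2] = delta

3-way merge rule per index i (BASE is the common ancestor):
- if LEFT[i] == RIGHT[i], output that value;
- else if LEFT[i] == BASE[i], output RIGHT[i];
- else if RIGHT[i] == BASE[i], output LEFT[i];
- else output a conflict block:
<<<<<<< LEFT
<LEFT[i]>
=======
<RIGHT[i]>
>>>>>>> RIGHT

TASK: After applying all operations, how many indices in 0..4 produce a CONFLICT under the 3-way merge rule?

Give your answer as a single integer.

Answer: 3

Derivation:
Final LEFT:  [golf, foxtrot, bravo, delta, bravo]
Final RIGHT: [delta, echo, delta, alpha, echo]
i=0: L=golf=BASE, R=delta -> take RIGHT -> delta
i=1: BASE=bravo L=foxtrot R=echo all differ -> CONFLICT
i=2: BASE=golf L=bravo R=delta all differ -> CONFLICT
i=3: L=delta, R=alpha=BASE -> take LEFT -> delta
i=4: BASE=charlie L=bravo R=echo all differ -> CONFLICT
Conflict count: 3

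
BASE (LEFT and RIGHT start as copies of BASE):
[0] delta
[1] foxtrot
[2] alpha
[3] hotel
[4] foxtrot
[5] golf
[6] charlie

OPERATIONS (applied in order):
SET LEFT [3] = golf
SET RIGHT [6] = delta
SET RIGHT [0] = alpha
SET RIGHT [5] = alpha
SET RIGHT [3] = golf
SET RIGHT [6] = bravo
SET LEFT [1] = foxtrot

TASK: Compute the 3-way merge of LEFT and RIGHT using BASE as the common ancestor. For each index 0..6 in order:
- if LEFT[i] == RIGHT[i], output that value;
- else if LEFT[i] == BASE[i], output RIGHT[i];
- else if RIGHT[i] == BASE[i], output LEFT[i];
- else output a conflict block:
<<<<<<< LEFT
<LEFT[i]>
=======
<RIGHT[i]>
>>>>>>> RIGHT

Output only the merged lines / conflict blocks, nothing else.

Final LEFT:  [delta, foxtrot, alpha, golf, foxtrot, golf, charlie]
Final RIGHT: [alpha, foxtrot, alpha, golf, foxtrot, alpha, bravo]
i=0: L=delta=BASE, R=alpha -> take RIGHT -> alpha
i=1: L=foxtrot R=foxtrot -> agree -> foxtrot
i=2: L=alpha R=alpha -> agree -> alpha
i=3: L=golf R=golf -> agree -> golf
i=4: L=foxtrot R=foxtrot -> agree -> foxtrot
i=5: L=golf=BASE, R=alpha -> take RIGHT -> alpha
i=6: L=charlie=BASE, R=bravo -> take RIGHT -> bravo

Answer: alpha
foxtrot
alpha
golf
foxtrot
alpha
bravo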